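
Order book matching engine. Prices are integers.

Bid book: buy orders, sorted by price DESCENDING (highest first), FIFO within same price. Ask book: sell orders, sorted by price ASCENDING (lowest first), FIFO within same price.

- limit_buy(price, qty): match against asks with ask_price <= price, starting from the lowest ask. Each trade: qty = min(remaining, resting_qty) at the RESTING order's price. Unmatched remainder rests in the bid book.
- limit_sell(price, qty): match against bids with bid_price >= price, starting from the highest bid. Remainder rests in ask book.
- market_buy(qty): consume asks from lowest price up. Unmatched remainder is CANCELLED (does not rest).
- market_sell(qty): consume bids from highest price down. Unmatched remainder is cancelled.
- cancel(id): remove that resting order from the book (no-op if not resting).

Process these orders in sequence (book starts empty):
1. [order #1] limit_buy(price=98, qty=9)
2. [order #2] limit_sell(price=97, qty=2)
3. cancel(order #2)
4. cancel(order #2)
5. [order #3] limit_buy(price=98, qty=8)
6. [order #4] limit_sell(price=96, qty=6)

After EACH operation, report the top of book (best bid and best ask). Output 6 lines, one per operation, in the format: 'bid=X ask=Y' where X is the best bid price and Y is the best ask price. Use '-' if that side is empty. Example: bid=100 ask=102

Answer: bid=98 ask=-
bid=98 ask=-
bid=98 ask=-
bid=98 ask=-
bid=98 ask=-
bid=98 ask=-

Derivation:
After op 1 [order #1] limit_buy(price=98, qty=9): fills=none; bids=[#1:9@98] asks=[-]
After op 2 [order #2] limit_sell(price=97, qty=2): fills=#1x#2:2@98; bids=[#1:7@98] asks=[-]
After op 3 cancel(order #2): fills=none; bids=[#1:7@98] asks=[-]
After op 4 cancel(order #2): fills=none; bids=[#1:7@98] asks=[-]
After op 5 [order #3] limit_buy(price=98, qty=8): fills=none; bids=[#1:7@98 #3:8@98] asks=[-]
After op 6 [order #4] limit_sell(price=96, qty=6): fills=#1x#4:6@98; bids=[#1:1@98 #3:8@98] asks=[-]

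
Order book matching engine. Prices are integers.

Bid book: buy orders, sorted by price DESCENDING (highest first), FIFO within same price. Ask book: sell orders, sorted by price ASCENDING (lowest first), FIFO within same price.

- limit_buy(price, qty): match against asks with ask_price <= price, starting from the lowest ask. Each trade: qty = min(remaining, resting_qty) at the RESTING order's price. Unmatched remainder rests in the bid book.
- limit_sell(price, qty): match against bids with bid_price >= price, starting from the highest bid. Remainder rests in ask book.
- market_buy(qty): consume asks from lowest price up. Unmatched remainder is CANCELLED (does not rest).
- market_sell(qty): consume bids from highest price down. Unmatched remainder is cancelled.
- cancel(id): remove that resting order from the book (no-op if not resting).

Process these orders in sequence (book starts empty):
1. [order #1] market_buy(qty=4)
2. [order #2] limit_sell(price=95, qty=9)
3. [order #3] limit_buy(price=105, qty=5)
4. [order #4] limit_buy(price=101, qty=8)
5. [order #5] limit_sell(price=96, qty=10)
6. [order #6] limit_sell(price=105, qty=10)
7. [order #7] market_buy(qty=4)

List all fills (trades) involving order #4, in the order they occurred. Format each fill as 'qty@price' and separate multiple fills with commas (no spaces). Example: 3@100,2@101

After op 1 [order #1] market_buy(qty=4): fills=none; bids=[-] asks=[-]
After op 2 [order #2] limit_sell(price=95, qty=9): fills=none; bids=[-] asks=[#2:9@95]
After op 3 [order #3] limit_buy(price=105, qty=5): fills=#3x#2:5@95; bids=[-] asks=[#2:4@95]
After op 4 [order #4] limit_buy(price=101, qty=8): fills=#4x#2:4@95; bids=[#4:4@101] asks=[-]
After op 5 [order #5] limit_sell(price=96, qty=10): fills=#4x#5:4@101; bids=[-] asks=[#5:6@96]
After op 6 [order #6] limit_sell(price=105, qty=10): fills=none; bids=[-] asks=[#5:6@96 #6:10@105]
After op 7 [order #7] market_buy(qty=4): fills=#7x#5:4@96; bids=[-] asks=[#5:2@96 #6:10@105]

Answer: 4@95,4@101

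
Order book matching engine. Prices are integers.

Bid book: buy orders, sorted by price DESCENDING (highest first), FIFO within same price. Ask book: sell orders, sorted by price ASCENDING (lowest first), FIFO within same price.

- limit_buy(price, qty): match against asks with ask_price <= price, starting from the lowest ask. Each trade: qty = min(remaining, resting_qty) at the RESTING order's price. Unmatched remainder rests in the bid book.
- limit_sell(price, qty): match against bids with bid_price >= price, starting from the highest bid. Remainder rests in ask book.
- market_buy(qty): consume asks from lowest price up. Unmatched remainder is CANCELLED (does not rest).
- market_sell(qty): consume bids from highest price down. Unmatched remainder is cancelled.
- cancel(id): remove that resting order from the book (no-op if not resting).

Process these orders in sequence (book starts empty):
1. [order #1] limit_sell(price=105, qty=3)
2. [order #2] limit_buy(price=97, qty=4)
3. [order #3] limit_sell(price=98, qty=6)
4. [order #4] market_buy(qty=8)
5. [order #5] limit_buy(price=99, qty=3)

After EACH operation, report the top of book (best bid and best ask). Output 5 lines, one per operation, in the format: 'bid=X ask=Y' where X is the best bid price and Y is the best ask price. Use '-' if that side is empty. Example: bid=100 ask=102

Answer: bid=- ask=105
bid=97 ask=105
bid=97 ask=98
bid=97 ask=105
bid=99 ask=105

Derivation:
After op 1 [order #1] limit_sell(price=105, qty=3): fills=none; bids=[-] asks=[#1:3@105]
After op 2 [order #2] limit_buy(price=97, qty=4): fills=none; bids=[#2:4@97] asks=[#1:3@105]
After op 3 [order #3] limit_sell(price=98, qty=6): fills=none; bids=[#2:4@97] asks=[#3:6@98 #1:3@105]
After op 4 [order #4] market_buy(qty=8): fills=#4x#3:6@98 #4x#1:2@105; bids=[#2:4@97] asks=[#1:1@105]
After op 5 [order #5] limit_buy(price=99, qty=3): fills=none; bids=[#5:3@99 #2:4@97] asks=[#1:1@105]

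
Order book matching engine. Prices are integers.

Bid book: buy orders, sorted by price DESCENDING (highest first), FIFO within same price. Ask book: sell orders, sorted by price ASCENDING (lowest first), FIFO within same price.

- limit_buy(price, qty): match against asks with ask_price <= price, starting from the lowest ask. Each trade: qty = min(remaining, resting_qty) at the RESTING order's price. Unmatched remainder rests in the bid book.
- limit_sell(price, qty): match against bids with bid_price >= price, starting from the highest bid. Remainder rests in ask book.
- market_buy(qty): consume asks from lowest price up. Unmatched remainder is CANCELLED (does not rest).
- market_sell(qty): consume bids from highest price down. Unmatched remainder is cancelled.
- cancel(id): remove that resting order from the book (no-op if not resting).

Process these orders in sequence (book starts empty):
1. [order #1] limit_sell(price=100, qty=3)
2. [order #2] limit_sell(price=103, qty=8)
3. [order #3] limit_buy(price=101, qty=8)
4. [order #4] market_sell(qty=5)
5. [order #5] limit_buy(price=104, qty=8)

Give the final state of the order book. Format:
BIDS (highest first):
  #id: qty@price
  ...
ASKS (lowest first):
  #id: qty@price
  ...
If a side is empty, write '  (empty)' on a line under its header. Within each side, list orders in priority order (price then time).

Answer: BIDS (highest first):
  (empty)
ASKS (lowest first):
  (empty)

Derivation:
After op 1 [order #1] limit_sell(price=100, qty=3): fills=none; bids=[-] asks=[#1:3@100]
After op 2 [order #2] limit_sell(price=103, qty=8): fills=none; bids=[-] asks=[#1:3@100 #2:8@103]
After op 3 [order #3] limit_buy(price=101, qty=8): fills=#3x#1:3@100; bids=[#3:5@101] asks=[#2:8@103]
After op 4 [order #4] market_sell(qty=5): fills=#3x#4:5@101; bids=[-] asks=[#2:8@103]
After op 5 [order #5] limit_buy(price=104, qty=8): fills=#5x#2:8@103; bids=[-] asks=[-]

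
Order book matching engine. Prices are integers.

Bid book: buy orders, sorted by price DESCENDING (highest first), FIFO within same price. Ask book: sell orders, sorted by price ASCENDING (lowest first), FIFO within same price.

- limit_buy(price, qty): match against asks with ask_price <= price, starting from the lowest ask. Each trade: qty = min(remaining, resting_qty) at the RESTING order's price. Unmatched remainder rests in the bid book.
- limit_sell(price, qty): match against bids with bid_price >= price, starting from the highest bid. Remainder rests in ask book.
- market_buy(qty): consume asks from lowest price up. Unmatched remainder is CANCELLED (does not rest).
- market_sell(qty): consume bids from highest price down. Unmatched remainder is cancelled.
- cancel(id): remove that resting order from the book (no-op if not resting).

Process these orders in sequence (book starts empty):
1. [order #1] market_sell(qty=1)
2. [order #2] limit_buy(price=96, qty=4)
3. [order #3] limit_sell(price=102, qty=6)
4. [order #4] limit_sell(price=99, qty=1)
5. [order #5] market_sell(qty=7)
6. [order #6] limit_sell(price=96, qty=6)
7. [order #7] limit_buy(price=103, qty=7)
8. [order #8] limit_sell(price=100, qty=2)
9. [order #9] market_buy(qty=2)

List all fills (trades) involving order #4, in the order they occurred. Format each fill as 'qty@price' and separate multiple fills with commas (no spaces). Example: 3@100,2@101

Answer: 1@99

Derivation:
After op 1 [order #1] market_sell(qty=1): fills=none; bids=[-] asks=[-]
After op 2 [order #2] limit_buy(price=96, qty=4): fills=none; bids=[#2:4@96] asks=[-]
After op 3 [order #3] limit_sell(price=102, qty=6): fills=none; bids=[#2:4@96] asks=[#3:6@102]
After op 4 [order #4] limit_sell(price=99, qty=1): fills=none; bids=[#2:4@96] asks=[#4:1@99 #3:6@102]
After op 5 [order #5] market_sell(qty=7): fills=#2x#5:4@96; bids=[-] asks=[#4:1@99 #3:6@102]
After op 6 [order #6] limit_sell(price=96, qty=6): fills=none; bids=[-] asks=[#6:6@96 #4:1@99 #3:6@102]
After op 7 [order #7] limit_buy(price=103, qty=7): fills=#7x#6:6@96 #7x#4:1@99; bids=[-] asks=[#3:6@102]
After op 8 [order #8] limit_sell(price=100, qty=2): fills=none; bids=[-] asks=[#8:2@100 #3:6@102]
After op 9 [order #9] market_buy(qty=2): fills=#9x#8:2@100; bids=[-] asks=[#3:6@102]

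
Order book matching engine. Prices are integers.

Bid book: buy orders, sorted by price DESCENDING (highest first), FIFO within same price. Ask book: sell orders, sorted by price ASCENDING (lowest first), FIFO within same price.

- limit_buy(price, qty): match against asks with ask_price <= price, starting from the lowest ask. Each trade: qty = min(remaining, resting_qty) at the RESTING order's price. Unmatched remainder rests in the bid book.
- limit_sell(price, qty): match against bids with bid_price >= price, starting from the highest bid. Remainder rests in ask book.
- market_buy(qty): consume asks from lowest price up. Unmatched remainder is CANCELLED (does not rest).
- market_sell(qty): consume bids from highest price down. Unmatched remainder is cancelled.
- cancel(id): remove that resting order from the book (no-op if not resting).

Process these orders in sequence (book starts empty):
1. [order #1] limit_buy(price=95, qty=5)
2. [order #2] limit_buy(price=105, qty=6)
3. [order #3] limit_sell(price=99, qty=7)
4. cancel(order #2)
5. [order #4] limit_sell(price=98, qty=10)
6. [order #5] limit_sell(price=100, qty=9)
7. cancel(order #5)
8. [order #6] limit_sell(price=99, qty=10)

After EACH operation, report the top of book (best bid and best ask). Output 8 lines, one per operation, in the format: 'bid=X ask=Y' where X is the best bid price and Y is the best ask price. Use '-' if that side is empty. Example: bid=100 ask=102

After op 1 [order #1] limit_buy(price=95, qty=5): fills=none; bids=[#1:5@95] asks=[-]
After op 2 [order #2] limit_buy(price=105, qty=6): fills=none; bids=[#2:6@105 #1:5@95] asks=[-]
After op 3 [order #3] limit_sell(price=99, qty=7): fills=#2x#3:6@105; bids=[#1:5@95] asks=[#3:1@99]
After op 4 cancel(order #2): fills=none; bids=[#1:5@95] asks=[#3:1@99]
After op 5 [order #4] limit_sell(price=98, qty=10): fills=none; bids=[#1:5@95] asks=[#4:10@98 #3:1@99]
After op 6 [order #5] limit_sell(price=100, qty=9): fills=none; bids=[#1:5@95] asks=[#4:10@98 #3:1@99 #5:9@100]
After op 7 cancel(order #5): fills=none; bids=[#1:5@95] asks=[#4:10@98 #3:1@99]
After op 8 [order #6] limit_sell(price=99, qty=10): fills=none; bids=[#1:5@95] asks=[#4:10@98 #3:1@99 #6:10@99]

Answer: bid=95 ask=-
bid=105 ask=-
bid=95 ask=99
bid=95 ask=99
bid=95 ask=98
bid=95 ask=98
bid=95 ask=98
bid=95 ask=98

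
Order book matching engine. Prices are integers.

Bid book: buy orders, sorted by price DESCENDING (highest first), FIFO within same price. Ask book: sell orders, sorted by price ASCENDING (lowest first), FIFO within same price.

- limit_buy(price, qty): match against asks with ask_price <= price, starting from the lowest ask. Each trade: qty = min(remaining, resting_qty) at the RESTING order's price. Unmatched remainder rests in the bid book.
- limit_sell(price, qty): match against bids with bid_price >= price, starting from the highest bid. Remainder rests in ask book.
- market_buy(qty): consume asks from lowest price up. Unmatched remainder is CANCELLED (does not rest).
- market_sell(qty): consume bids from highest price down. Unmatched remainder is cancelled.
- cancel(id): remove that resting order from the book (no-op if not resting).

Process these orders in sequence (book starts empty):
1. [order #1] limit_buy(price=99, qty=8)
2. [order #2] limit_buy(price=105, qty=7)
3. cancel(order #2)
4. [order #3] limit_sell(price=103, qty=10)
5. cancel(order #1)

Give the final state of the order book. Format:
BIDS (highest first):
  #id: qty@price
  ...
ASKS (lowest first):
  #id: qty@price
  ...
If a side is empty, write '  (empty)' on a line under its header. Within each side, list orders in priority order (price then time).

Answer: BIDS (highest first):
  (empty)
ASKS (lowest first):
  #3: 10@103

Derivation:
After op 1 [order #1] limit_buy(price=99, qty=8): fills=none; bids=[#1:8@99] asks=[-]
After op 2 [order #2] limit_buy(price=105, qty=7): fills=none; bids=[#2:7@105 #1:8@99] asks=[-]
After op 3 cancel(order #2): fills=none; bids=[#1:8@99] asks=[-]
After op 4 [order #3] limit_sell(price=103, qty=10): fills=none; bids=[#1:8@99] asks=[#3:10@103]
After op 5 cancel(order #1): fills=none; bids=[-] asks=[#3:10@103]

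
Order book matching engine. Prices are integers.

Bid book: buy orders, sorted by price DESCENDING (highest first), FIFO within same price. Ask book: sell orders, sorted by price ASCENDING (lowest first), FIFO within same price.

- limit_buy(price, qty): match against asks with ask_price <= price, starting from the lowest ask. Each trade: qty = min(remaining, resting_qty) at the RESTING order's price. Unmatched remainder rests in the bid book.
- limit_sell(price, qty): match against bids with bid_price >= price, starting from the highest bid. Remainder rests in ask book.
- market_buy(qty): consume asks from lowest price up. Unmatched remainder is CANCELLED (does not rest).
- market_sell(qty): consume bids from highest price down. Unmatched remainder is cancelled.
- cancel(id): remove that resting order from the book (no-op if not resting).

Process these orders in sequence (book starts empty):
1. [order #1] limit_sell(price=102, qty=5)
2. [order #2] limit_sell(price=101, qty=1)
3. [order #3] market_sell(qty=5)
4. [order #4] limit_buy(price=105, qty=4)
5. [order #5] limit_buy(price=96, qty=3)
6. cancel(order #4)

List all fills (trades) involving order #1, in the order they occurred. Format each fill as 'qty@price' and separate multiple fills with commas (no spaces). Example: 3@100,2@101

Answer: 3@102

Derivation:
After op 1 [order #1] limit_sell(price=102, qty=5): fills=none; bids=[-] asks=[#1:5@102]
After op 2 [order #2] limit_sell(price=101, qty=1): fills=none; bids=[-] asks=[#2:1@101 #1:5@102]
After op 3 [order #3] market_sell(qty=5): fills=none; bids=[-] asks=[#2:1@101 #1:5@102]
After op 4 [order #4] limit_buy(price=105, qty=4): fills=#4x#2:1@101 #4x#1:3@102; bids=[-] asks=[#1:2@102]
After op 5 [order #5] limit_buy(price=96, qty=3): fills=none; bids=[#5:3@96] asks=[#1:2@102]
After op 6 cancel(order #4): fills=none; bids=[#5:3@96] asks=[#1:2@102]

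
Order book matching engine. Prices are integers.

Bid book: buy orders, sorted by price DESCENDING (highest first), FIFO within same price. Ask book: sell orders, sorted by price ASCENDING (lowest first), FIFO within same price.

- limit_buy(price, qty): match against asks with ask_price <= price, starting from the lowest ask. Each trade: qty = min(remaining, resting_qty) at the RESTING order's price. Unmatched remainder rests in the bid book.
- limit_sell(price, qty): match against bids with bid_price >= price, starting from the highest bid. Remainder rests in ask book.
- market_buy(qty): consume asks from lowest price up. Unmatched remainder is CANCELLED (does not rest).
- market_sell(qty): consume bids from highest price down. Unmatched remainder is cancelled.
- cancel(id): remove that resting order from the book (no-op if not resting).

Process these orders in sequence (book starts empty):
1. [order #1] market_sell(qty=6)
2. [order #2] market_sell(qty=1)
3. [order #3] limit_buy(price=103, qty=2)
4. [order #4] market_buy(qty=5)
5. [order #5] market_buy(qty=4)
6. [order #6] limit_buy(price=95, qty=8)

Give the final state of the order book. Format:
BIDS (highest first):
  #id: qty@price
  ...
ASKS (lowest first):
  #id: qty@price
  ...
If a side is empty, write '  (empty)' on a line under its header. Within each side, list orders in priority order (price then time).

After op 1 [order #1] market_sell(qty=6): fills=none; bids=[-] asks=[-]
After op 2 [order #2] market_sell(qty=1): fills=none; bids=[-] asks=[-]
After op 3 [order #3] limit_buy(price=103, qty=2): fills=none; bids=[#3:2@103] asks=[-]
After op 4 [order #4] market_buy(qty=5): fills=none; bids=[#3:2@103] asks=[-]
After op 5 [order #5] market_buy(qty=4): fills=none; bids=[#3:2@103] asks=[-]
After op 6 [order #6] limit_buy(price=95, qty=8): fills=none; bids=[#3:2@103 #6:8@95] asks=[-]

Answer: BIDS (highest first):
  #3: 2@103
  #6: 8@95
ASKS (lowest first):
  (empty)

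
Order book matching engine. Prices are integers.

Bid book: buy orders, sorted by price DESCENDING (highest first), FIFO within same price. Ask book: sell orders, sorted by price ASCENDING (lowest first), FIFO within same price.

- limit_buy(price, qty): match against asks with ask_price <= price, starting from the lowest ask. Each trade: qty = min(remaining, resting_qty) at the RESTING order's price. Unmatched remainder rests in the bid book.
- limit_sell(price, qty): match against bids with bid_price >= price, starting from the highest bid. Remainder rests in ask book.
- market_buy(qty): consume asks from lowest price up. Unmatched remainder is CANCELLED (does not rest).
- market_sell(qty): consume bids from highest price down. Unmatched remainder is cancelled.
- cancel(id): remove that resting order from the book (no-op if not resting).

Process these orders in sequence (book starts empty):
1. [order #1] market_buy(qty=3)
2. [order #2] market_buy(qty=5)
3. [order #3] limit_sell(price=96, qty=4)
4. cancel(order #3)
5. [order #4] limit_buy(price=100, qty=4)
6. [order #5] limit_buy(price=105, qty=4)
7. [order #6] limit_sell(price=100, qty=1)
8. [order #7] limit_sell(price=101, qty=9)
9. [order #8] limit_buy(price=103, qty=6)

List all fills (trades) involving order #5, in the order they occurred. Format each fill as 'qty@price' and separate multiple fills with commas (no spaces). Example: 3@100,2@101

Answer: 1@105,3@105

Derivation:
After op 1 [order #1] market_buy(qty=3): fills=none; bids=[-] asks=[-]
After op 2 [order #2] market_buy(qty=5): fills=none; bids=[-] asks=[-]
After op 3 [order #3] limit_sell(price=96, qty=4): fills=none; bids=[-] asks=[#3:4@96]
After op 4 cancel(order #3): fills=none; bids=[-] asks=[-]
After op 5 [order #4] limit_buy(price=100, qty=4): fills=none; bids=[#4:4@100] asks=[-]
After op 6 [order #5] limit_buy(price=105, qty=4): fills=none; bids=[#5:4@105 #4:4@100] asks=[-]
After op 7 [order #6] limit_sell(price=100, qty=1): fills=#5x#6:1@105; bids=[#5:3@105 #4:4@100] asks=[-]
After op 8 [order #7] limit_sell(price=101, qty=9): fills=#5x#7:3@105; bids=[#4:4@100] asks=[#7:6@101]
After op 9 [order #8] limit_buy(price=103, qty=6): fills=#8x#7:6@101; bids=[#4:4@100] asks=[-]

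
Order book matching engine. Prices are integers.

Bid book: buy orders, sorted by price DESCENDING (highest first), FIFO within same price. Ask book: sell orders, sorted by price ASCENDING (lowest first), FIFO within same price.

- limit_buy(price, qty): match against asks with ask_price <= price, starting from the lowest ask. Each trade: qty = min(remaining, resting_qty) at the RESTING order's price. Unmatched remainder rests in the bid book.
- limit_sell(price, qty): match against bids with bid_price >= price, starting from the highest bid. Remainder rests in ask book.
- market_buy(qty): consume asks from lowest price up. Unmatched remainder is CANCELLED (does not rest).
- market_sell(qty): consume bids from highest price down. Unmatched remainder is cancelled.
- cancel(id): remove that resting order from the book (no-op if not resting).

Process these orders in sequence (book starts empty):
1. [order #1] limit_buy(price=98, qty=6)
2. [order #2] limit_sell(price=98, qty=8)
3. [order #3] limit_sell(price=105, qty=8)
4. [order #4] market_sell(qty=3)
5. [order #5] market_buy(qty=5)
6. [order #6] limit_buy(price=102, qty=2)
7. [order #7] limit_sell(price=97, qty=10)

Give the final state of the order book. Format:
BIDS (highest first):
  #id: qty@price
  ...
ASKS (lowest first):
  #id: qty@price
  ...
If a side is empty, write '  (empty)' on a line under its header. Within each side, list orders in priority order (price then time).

After op 1 [order #1] limit_buy(price=98, qty=6): fills=none; bids=[#1:6@98] asks=[-]
After op 2 [order #2] limit_sell(price=98, qty=8): fills=#1x#2:6@98; bids=[-] asks=[#2:2@98]
After op 3 [order #3] limit_sell(price=105, qty=8): fills=none; bids=[-] asks=[#2:2@98 #3:8@105]
After op 4 [order #4] market_sell(qty=3): fills=none; bids=[-] asks=[#2:2@98 #3:8@105]
After op 5 [order #5] market_buy(qty=5): fills=#5x#2:2@98 #5x#3:3@105; bids=[-] asks=[#3:5@105]
After op 6 [order #6] limit_buy(price=102, qty=2): fills=none; bids=[#6:2@102] asks=[#3:5@105]
After op 7 [order #7] limit_sell(price=97, qty=10): fills=#6x#7:2@102; bids=[-] asks=[#7:8@97 #3:5@105]

Answer: BIDS (highest first):
  (empty)
ASKS (lowest first):
  #7: 8@97
  #3: 5@105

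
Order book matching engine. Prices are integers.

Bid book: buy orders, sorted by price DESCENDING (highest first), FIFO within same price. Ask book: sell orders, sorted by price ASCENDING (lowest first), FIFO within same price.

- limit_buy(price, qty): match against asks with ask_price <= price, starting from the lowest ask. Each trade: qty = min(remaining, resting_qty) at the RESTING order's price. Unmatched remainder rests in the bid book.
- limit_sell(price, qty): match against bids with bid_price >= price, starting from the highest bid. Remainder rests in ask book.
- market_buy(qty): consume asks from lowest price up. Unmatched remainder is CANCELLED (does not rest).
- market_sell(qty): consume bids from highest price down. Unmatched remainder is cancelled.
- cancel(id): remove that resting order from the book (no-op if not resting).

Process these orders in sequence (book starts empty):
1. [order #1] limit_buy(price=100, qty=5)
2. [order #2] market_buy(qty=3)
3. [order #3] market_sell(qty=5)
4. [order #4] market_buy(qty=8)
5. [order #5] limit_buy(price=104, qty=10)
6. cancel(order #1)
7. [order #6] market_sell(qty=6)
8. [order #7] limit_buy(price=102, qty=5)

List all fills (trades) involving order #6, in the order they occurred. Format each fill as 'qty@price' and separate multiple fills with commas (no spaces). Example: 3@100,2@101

After op 1 [order #1] limit_buy(price=100, qty=5): fills=none; bids=[#1:5@100] asks=[-]
After op 2 [order #2] market_buy(qty=3): fills=none; bids=[#1:5@100] asks=[-]
After op 3 [order #3] market_sell(qty=5): fills=#1x#3:5@100; bids=[-] asks=[-]
After op 4 [order #4] market_buy(qty=8): fills=none; bids=[-] asks=[-]
After op 5 [order #5] limit_buy(price=104, qty=10): fills=none; bids=[#5:10@104] asks=[-]
After op 6 cancel(order #1): fills=none; bids=[#5:10@104] asks=[-]
After op 7 [order #6] market_sell(qty=6): fills=#5x#6:6@104; bids=[#5:4@104] asks=[-]
After op 8 [order #7] limit_buy(price=102, qty=5): fills=none; bids=[#5:4@104 #7:5@102] asks=[-]

Answer: 6@104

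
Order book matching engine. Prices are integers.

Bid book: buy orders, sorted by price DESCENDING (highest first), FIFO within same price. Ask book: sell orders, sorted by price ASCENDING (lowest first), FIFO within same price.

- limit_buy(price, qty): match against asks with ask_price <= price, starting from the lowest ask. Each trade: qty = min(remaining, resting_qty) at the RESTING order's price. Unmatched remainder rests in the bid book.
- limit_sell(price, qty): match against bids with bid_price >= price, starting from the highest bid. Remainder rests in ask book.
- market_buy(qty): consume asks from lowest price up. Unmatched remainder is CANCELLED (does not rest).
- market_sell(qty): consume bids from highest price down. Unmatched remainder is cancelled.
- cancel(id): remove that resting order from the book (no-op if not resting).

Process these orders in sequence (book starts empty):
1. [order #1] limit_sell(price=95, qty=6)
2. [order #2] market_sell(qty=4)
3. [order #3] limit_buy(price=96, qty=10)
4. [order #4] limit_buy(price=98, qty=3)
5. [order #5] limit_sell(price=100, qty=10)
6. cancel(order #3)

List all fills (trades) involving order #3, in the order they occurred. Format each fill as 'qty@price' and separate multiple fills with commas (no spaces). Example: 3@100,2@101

Answer: 6@95

Derivation:
After op 1 [order #1] limit_sell(price=95, qty=6): fills=none; bids=[-] asks=[#1:6@95]
After op 2 [order #2] market_sell(qty=4): fills=none; bids=[-] asks=[#1:6@95]
After op 3 [order #3] limit_buy(price=96, qty=10): fills=#3x#1:6@95; bids=[#3:4@96] asks=[-]
After op 4 [order #4] limit_buy(price=98, qty=3): fills=none; bids=[#4:3@98 #3:4@96] asks=[-]
After op 5 [order #5] limit_sell(price=100, qty=10): fills=none; bids=[#4:3@98 #3:4@96] asks=[#5:10@100]
After op 6 cancel(order #3): fills=none; bids=[#4:3@98] asks=[#5:10@100]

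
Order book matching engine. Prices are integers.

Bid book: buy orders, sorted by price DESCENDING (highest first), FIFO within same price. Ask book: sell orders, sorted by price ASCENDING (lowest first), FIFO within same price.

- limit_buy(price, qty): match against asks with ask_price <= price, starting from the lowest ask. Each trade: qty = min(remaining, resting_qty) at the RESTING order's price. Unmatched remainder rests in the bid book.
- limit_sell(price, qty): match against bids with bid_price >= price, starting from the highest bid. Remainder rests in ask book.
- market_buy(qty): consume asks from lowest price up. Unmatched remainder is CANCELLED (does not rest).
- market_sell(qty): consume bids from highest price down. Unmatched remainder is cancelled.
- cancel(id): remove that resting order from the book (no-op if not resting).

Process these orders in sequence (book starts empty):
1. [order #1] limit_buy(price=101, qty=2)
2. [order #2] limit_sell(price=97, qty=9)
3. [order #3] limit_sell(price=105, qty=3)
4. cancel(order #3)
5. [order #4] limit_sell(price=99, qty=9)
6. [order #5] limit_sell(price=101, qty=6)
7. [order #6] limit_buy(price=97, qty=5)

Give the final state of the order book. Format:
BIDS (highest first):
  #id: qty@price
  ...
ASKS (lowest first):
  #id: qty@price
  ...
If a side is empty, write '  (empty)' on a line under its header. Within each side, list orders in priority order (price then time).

Answer: BIDS (highest first):
  (empty)
ASKS (lowest first):
  #2: 2@97
  #4: 9@99
  #5: 6@101

Derivation:
After op 1 [order #1] limit_buy(price=101, qty=2): fills=none; bids=[#1:2@101] asks=[-]
After op 2 [order #2] limit_sell(price=97, qty=9): fills=#1x#2:2@101; bids=[-] asks=[#2:7@97]
After op 3 [order #3] limit_sell(price=105, qty=3): fills=none; bids=[-] asks=[#2:7@97 #3:3@105]
After op 4 cancel(order #3): fills=none; bids=[-] asks=[#2:7@97]
After op 5 [order #4] limit_sell(price=99, qty=9): fills=none; bids=[-] asks=[#2:7@97 #4:9@99]
After op 6 [order #5] limit_sell(price=101, qty=6): fills=none; bids=[-] asks=[#2:7@97 #4:9@99 #5:6@101]
After op 7 [order #6] limit_buy(price=97, qty=5): fills=#6x#2:5@97; bids=[-] asks=[#2:2@97 #4:9@99 #5:6@101]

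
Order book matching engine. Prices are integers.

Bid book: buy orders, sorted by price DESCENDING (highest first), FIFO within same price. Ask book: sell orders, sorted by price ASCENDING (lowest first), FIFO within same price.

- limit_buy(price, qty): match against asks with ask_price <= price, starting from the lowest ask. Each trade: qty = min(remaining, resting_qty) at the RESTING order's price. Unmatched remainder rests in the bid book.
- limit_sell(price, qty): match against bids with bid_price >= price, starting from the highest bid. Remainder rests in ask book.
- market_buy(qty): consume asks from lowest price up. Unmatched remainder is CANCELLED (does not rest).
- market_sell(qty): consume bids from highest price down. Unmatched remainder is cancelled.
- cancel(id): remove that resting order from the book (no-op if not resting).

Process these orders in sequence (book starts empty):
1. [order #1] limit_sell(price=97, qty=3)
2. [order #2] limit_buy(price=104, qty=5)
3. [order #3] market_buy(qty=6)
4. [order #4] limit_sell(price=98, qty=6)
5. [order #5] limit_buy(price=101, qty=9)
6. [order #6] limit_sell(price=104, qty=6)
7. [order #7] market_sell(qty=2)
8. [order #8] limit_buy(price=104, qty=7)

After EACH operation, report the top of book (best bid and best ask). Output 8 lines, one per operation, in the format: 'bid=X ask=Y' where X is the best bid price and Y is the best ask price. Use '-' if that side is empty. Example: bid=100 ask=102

After op 1 [order #1] limit_sell(price=97, qty=3): fills=none; bids=[-] asks=[#1:3@97]
After op 2 [order #2] limit_buy(price=104, qty=5): fills=#2x#1:3@97; bids=[#2:2@104] asks=[-]
After op 3 [order #3] market_buy(qty=6): fills=none; bids=[#2:2@104] asks=[-]
After op 4 [order #4] limit_sell(price=98, qty=6): fills=#2x#4:2@104; bids=[-] asks=[#4:4@98]
After op 5 [order #5] limit_buy(price=101, qty=9): fills=#5x#4:4@98; bids=[#5:5@101] asks=[-]
After op 6 [order #6] limit_sell(price=104, qty=6): fills=none; bids=[#5:5@101] asks=[#6:6@104]
After op 7 [order #7] market_sell(qty=2): fills=#5x#7:2@101; bids=[#5:3@101] asks=[#6:6@104]
After op 8 [order #8] limit_buy(price=104, qty=7): fills=#8x#6:6@104; bids=[#8:1@104 #5:3@101] asks=[-]

Answer: bid=- ask=97
bid=104 ask=-
bid=104 ask=-
bid=- ask=98
bid=101 ask=-
bid=101 ask=104
bid=101 ask=104
bid=104 ask=-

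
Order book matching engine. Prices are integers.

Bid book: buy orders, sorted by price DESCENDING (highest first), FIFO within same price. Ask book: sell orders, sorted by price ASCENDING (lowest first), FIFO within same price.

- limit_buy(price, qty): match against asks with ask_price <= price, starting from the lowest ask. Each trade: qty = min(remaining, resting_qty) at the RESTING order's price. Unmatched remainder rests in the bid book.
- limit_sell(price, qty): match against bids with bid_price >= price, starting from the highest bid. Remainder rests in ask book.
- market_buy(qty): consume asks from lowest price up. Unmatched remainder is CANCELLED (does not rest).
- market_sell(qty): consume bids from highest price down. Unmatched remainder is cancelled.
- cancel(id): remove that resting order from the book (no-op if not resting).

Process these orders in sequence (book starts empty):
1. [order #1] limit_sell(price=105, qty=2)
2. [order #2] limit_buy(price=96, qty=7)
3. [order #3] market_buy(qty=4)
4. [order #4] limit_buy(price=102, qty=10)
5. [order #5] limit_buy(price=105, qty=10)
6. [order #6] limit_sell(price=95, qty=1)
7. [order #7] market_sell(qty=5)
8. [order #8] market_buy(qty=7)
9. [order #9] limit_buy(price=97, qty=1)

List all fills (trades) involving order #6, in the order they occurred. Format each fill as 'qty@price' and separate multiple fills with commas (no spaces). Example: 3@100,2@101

Answer: 1@105

Derivation:
After op 1 [order #1] limit_sell(price=105, qty=2): fills=none; bids=[-] asks=[#1:2@105]
After op 2 [order #2] limit_buy(price=96, qty=7): fills=none; bids=[#2:7@96] asks=[#1:2@105]
After op 3 [order #3] market_buy(qty=4): fills=#3x#1:2@105; bids=[#2:7@96] asks=[-]
After op 4 [order #4] limit_buy(price=102, qty=10): fills=none; bids=[#4:10@102 #2:7@96] asks=[-]
After op 5 [order #5] limit_buy(price=105, qty=10): fills=none; bids=[#5:10@105 #4:10@102 #2:7@96] asks=[-]
After op 6 [order #6] limit_sell(price=95, qty=1): fills=#5x#6:1@105; bids=[#5:9@105 #4:10@102 #2:7@96] asks=[-]
After op 7 [order #7] market_sell(qty=5): fills=#5x#7:5@105; bids=[#5:4@105 #4:10@102 #2:7@96] asks=[-]
After op 8 [order #8] market_buy(qty=7): fills=none; bids=[#5:4@105 #4:10@102 #2:7@96] asks=[-]
After op 9 [order #9] limit_buy(price=97, qty=1): fills=none; bids=[#5:4@105 #4:10@102 #9:1@97 #2:7@96] asks=[-]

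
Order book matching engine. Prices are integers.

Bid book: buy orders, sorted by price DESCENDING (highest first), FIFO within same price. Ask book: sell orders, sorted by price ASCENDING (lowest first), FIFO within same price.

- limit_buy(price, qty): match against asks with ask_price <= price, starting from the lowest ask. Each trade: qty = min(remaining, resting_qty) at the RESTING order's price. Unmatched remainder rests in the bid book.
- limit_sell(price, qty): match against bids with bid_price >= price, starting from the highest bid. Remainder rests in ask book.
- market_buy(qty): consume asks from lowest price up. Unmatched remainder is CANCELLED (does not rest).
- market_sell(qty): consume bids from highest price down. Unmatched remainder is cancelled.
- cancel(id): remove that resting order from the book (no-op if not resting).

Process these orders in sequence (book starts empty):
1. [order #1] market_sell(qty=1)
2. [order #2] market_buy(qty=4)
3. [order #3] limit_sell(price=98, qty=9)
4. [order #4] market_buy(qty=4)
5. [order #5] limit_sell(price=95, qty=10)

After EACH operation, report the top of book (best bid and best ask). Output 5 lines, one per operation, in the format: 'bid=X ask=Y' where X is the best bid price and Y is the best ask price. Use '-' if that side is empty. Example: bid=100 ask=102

After op 1 [order #1] market_sell(qty=1): fills=none; bids=[-] asks=[-]
After op 2 [order #2] market_buy(qty=4): fills=none; bids=[-] asks=[-]
After op 3 [order #3] limit_sell(price=98, qty=9): fills=none; bids=[-] asks=[#3:9@98]
After op 4 [order #4] market_buy(qty=4): fills=#4x#3:4@98; bids=[-] asks=[#3:5@98]
After op 5 [order #5] limit_sell(price=95, qty=10): fills=none; bids=[-] asks=[#5:10@95 #3:5@98]

Answer: bid=- ask=-
bid=- ask=-
bid=- ask=98
bid=- ask=98
bid=- ask=95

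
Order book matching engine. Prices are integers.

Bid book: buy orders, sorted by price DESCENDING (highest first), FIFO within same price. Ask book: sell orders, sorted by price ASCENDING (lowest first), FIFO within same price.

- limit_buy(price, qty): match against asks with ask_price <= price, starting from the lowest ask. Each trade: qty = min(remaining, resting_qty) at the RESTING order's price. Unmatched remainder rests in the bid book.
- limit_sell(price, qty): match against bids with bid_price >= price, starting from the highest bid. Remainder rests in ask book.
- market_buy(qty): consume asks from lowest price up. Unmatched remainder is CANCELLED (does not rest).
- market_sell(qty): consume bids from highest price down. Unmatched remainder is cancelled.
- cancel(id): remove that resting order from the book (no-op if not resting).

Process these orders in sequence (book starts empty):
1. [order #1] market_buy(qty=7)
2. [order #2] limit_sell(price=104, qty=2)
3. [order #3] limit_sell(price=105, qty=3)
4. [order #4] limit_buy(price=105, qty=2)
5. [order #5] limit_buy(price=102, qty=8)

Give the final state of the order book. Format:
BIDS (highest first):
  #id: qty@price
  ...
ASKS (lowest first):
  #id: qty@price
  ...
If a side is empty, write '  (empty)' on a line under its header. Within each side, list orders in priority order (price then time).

Answer: BIDS (highest first):
  #5: 8@102
ASKS (lowest first):
  #3: 3@105

Derivation:
After op 1 [order #1] market_buy(qty=7): fills=none; bids=[-] asks=[-]
After op 2 [order #2] limit_sell(price=104, qty=2): fills=none; bids=[-] asks=[#2:2@104]
After op 3 [order #3] limit_sell(price=105, qty=3): fills=none; bids=[-] asks=[#2:2@104 #3:3@105]
After op 4 [order #4] limit_buy(price=105, qty=2): fills=#4x#2:2@104; bids=[-] asks=[#3:3@105]
After op 5 [order #5] limit_buy(price=102, qty=8): fills=none; bids=[#5:8@102] asks=[#3:3@105]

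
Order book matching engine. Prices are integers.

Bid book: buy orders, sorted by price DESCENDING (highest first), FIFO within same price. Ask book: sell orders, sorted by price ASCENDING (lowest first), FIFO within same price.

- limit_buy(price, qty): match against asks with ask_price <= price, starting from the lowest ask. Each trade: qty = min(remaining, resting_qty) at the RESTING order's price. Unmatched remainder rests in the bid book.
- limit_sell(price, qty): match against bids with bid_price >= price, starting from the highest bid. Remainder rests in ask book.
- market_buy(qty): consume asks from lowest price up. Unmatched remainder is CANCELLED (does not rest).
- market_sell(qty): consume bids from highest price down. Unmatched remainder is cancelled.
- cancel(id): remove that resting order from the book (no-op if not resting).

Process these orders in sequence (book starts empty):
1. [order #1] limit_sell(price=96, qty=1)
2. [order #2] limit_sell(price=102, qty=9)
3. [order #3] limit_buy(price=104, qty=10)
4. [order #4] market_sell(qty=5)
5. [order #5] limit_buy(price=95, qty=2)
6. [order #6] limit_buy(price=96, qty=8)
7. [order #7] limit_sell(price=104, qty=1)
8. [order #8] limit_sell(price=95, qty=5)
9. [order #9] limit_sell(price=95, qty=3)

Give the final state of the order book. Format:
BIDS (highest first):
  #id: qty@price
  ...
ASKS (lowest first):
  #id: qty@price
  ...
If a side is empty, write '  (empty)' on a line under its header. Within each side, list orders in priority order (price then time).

Answer: BIDS (highest first):
  #5: 2@95
ASKS (lowest first):
  #7: 1@104

Derivation:
After op 1 [order #1] limit_sell(price=96, qty=1): fills=none; bids=[-] asks=[#1:1@96]
After op 2 [order #2] limit_sell(price=102, qty=9): fills=none; bids=[-] asks=[#1:1@96 #2:9@102]
After op 3 [order #3] limit_buy(price=104, qty=10): fills=#3x#1:1@96 #3x#2:9@102; bids=[-] asks=[-]
After op 4 [order #4] market_sell(qty=5): fills=none; bids=[-] asks=[-]
After op 5 [order #5] limit_buy(price=95, qty=2): fills=none; bids=[#5:2@95] asks=[-]
After op 6 [order #6] limit_buy(price=96, qty=8): fills=none; bids=[#6:8@96 #5:2@95] asks=[-]
After op 7 [order #7] limit_sell(price=104, qty=1): fills=none; bids=[#6:8@96 #5:2@95] asks=[#7:1@104]
After op 8 [order #8] limit_sell(price=95, qty=5): fills=#6x#8:5@96; bids=[#6:3@96 #5:2@95] asks=[#7:1@104]
After op 9 [order #9] limit_sell(price=95, qty=3): fills=#6x#9:3@96; bids=[#5:2@95] asks=[#7:1@104]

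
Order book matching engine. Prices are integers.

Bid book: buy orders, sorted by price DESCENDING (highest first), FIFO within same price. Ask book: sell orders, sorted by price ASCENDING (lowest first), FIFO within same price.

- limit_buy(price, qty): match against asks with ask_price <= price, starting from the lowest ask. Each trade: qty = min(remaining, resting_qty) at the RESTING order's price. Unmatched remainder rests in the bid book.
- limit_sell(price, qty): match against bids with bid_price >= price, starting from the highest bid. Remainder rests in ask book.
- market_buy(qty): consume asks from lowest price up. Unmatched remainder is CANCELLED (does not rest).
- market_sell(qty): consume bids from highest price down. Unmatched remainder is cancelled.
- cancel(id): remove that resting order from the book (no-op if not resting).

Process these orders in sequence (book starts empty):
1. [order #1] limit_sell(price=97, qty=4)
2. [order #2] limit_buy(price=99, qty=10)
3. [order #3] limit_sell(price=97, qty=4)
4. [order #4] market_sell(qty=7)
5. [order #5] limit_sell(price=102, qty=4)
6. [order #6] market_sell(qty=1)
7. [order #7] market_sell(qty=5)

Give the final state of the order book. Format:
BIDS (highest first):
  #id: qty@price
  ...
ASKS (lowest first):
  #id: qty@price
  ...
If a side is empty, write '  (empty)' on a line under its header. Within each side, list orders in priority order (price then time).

Answer: BIDS (highest first):
  (empty)
ASKS (lowest first):
  #5: 4@102

Derivation:
After op 1 [order #1] limit_sell(price=97, qty=4): fills=none; bids=[-] asks=[#1:4@97]
After op 2 [order #2] limit_buy(price=99, qty=10): fills=#2x#1:4@97; bids=[#2:6@99] asks=[-]
After op 3 [order #3] limit_sell(price=97, qty=4): fills=#2x#3:4@99; bids=[#2:2@99] asks=[-]
After op 4 [order #4] market_sell(qty=7): fills=#2x#4:2@99; bids=[-] asks=[-]
After op 5 [order #5] limit_sell(price=102, qty=4): fills=none; bids=[-] asks=[#5:4@102]
After op 6 [order #6] market_sell(qty=1): fills=none; bids=[-] asks=[#5:4@102]
After op 7 [order #7] market_sell(qty=5): fills=none; bids=[-] asks=[#5:4@102]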